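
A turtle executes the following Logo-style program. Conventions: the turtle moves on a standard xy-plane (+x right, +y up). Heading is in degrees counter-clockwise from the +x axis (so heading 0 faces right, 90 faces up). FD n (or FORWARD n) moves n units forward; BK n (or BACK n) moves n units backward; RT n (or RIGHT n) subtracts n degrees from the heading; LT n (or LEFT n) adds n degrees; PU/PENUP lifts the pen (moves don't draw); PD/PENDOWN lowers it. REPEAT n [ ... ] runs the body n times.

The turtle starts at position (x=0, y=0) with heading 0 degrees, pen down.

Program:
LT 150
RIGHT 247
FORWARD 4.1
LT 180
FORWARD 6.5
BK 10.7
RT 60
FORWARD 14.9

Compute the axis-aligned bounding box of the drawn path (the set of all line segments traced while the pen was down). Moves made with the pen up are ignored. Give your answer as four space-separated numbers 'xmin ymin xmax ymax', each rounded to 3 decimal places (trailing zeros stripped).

Executing turtle program step by step:
Start: pos=(0,0), heading=0, pen down
LT 150: heading 0 -> 150
RT 247: heading 150 -> 263
FD 4.1: (0,0) -> (-0.5,-4.069) [heading=263, draw]
LT 180: heading 263 -> 83
FD 6.5: (-0.5,-4.069) -> (0.292,2.382) [heading=83, draw]
BK 10.7: (0.292,2.382) -> (-1.012,-8.238) [heading=83, draw]
RT 60: heading 83 -> 23
FD 14.9: (-1.012,-8.238) -> (12.704,-2.416) [heading=23, draw]
Final: pos=(12.704,-2.416), heading=23, 4 segment(s) drawn

Segment endpoints: x in {-1.012, -0.5, 0, 0.292, 12.704}, y in {-8.238, -4.069, -2.416, 0, 2.382}
xmin=-1.012, ymin=-8.238, xmax=12.704, ymax=2.382

Answer: -1.012 -8.238 12.704 2.382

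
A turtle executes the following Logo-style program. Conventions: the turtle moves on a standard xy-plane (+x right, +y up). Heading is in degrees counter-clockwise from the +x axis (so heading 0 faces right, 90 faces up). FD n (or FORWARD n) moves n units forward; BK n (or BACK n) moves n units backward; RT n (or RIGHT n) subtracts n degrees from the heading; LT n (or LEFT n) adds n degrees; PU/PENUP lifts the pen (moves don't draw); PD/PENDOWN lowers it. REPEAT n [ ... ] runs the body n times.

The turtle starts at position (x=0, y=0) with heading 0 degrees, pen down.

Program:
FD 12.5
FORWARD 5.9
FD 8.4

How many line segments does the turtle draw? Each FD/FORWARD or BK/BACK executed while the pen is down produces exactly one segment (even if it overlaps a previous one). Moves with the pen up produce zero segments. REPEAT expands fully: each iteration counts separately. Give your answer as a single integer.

Executing turtle program step by step:
Start: pos=(0,0), heading=0, pen down
FD 12.5: (0,0) -> (12.5,0) [heading=0, draw]
FD 5.9: (12.5,0) -> (18.4,0) [heading=0, draw]
FD 8.4: (18.4,0) -> (26.8,0) [heading=0, draw]
Final: pos=(26.8,0), heading=0, 3 segment(s) drawn
Segments drawn: 3

Answer: 3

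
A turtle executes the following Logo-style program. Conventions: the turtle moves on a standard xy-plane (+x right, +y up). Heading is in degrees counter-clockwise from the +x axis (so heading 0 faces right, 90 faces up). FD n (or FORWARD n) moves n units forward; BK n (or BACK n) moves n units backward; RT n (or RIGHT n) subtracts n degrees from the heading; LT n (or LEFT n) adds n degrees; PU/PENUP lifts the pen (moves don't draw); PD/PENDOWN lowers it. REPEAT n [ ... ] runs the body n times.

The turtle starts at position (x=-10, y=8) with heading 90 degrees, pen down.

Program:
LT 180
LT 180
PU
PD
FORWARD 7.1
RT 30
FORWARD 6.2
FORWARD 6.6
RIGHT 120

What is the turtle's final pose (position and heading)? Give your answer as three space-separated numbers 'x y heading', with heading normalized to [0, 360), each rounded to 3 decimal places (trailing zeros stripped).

Executing turtle program step by step:
Start: pos=(-10,8), heading=90, pen down
LT 180: heading 90 -> 270
LT 180: heading 270 -> 90
PU: pen up
PD: pen down
FD 7.1: (-10,8) -> (-10,15.1) [heading=90, draw]
RT 30: heading 90 -> 60
FD 6.2: (-10,15.1) -> (-6.9,20.469) [heading=60, draw]
FD 6.6: (-6.9,20.469) -> (-3.6,26.185) [heading=60, draw]
RT 120: heading 60 -> 300
Final: pos=(-3.6,26.185), heading=300, 3 segment(s) drawn

Answer: -3.6 26.185 300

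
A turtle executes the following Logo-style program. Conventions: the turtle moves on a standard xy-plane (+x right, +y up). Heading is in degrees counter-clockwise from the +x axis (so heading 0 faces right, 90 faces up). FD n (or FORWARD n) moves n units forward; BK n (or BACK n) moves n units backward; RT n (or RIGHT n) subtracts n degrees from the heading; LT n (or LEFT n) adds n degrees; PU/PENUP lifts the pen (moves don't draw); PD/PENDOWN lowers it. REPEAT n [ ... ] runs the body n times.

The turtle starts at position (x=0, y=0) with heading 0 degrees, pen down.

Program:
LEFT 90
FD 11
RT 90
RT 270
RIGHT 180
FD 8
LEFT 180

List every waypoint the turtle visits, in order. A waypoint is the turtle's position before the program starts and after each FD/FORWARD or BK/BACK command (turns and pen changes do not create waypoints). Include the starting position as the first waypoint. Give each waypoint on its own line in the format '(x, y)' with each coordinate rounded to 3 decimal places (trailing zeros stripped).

Answer: (0, 0)
(0, 11)
(0, 3)

Derivation:
Executing turtle program step by step:
Start: pos=(0,0), heading=0, pen down
LT 90: heading 0 -> 90
FD 11: (0,0) -> (0,11) [heading=90, draw]
RT 90: heading 90 -> 0
RT 270: heading 0 -> 90
RT 180: heading 90 -> 270
FD 8: (0,11) -> (0,3) [heading=270, draw]
LT 180: heading 270 -> 90
Final: pos=(0,3), heading=90, 2 segment(s) drawn
Waypoints (3 total):
(0, 0)
(0, 11)
(0, 3)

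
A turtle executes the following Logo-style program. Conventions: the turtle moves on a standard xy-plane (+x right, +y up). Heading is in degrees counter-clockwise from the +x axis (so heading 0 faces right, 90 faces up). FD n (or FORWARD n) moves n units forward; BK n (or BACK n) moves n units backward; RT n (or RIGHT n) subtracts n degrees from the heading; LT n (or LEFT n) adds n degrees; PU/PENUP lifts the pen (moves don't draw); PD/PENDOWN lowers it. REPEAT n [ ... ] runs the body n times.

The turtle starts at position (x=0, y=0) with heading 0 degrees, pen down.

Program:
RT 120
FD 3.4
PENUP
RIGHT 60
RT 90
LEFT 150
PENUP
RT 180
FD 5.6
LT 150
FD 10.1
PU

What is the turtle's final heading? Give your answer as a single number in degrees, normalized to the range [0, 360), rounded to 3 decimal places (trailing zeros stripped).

Executing turtle program step by step:
Start: pos=(0,0), heading=0, pen down
RT 120: heading 0 -> 240
FD 3.4: (0,0) -> (-1.7,-2.944) [heading=240, draw]
PU: pen up
RT 60: heading 240 -> 180
RT 90: heading 180 -> 90
LT 150: heading 90 -> 240
PU: pen up
RT 180: heading 240 -> 60
FD 5.6: (-1.7,-2.944) -> (1.1,1.905) [heading=60, move]
LT 150: heading 60 -> 210
FD 10.1: (1.1,1.905) -> (-7.647,-3.145) [heading=210, move]
PU: pen up
Final: pos=(-7.647,-3.145), heading=210, 1 segment(s) drawn

Answer: 210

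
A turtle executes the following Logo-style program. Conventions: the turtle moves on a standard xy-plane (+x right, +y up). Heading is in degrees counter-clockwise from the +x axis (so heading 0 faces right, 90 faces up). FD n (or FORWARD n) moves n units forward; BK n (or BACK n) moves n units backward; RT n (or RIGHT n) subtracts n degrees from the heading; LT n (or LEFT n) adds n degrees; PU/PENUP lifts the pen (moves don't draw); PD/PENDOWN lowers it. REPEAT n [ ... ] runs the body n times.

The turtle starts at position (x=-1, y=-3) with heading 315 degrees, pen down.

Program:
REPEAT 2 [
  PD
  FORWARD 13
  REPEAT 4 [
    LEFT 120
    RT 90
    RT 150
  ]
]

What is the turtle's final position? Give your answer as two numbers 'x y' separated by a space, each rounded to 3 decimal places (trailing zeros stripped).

Executing turtle program step by step:
Start: pos=(-1,-3), heading=315, pen down
REPEAT 2 [
  -- iteration 1/2 --
  PD: pen down
  FD 13: (-1,-3) -> (8.192,-12.192) [heading=315, draw]
  REPEAT 4 [
    -- iteration 1/4 --
    LT 120: heading 315 -> 75
    RT 90: heading 75 -> 345
    RT 150: heading 345 -> 195
    -- iteration 2/4 --
    LT 120: heading 195 -> 315
    RT 90: heading 315 -> 225
    RT 150: heading 225 -> 75
    -- iteration 3/4 --
    LT 120: heading 75 -> 195
    RT 90: heading 195 -> 105
    RT 150: heading 105 -> 315
    -- iteration 4/4 --
    LT 120: heading 315 -> 75
    RT 90: heading 75 -> 345
    RT 150: heading 345 -> 195
  ]
  -- iteration 2/2 --
  PD: pen down
  FD 13: (8.192,-12.192) -> (-4.365,-15.557) [heading=195, draw]
  REPEAT 4 [
    -- iteration 1/4 --
    LT 120: heading 195 -> 315
    RT 90: heading 315 -> 225
    RT 150: heading 225 -> 75
    -- iteration 2/4 --
    LT 120: heading 75 -> 195
    RT 90: heading 195 -> 105
    RT 150: heading 105 -> 315
    -- iteration 3/4 --
    LT 120: heading 315 -> 75
    RT 90: heading 75 -> 345
    RT 150: heading 345 -> 195
    -- iteration 4/4 --
    LT 120: heading 195 -> 315
    RT 90: heading 315 -> 225
    RT 150: heading 225 -> 75
  ]
]
Final: pos=(-4.365,-15.557), heading=75, 2 segment(s) drawn

Answer: -4.365 -15.557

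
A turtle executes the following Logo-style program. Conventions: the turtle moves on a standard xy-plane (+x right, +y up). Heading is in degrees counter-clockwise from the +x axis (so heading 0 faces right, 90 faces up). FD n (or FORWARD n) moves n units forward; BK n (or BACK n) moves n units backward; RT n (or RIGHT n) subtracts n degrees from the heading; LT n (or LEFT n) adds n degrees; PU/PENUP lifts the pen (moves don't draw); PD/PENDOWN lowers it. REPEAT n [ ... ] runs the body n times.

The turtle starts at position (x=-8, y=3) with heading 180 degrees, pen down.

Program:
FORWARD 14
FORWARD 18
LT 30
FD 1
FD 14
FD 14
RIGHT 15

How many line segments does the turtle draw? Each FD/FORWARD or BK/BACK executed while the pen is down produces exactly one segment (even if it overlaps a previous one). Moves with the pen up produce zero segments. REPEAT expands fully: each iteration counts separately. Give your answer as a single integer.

Answer: 5

Derivation:
Executing turtle program step by step:
Start: pos=(-8,3), heading=180, pen down
FD 14: (-8,3) -> (-22,3) [heading=180, draw]
FD 18: (-22,3) -> (-40,3) [heading=180, draw]
LT 30: heading 180 -> 210
FD 1: (-40,3) -> (-40.866,2.5) [heading=210, draw]
FD 14: (-40.866,2.5) -> (-52.99,-4.5) [heading=210, draw]
FD 14: (-52.99,-4.5) -> (-65.115,-11.5) [heading=210, draw]
RT 15: heading 210 -> 195
Final: pos=(-65.115,-11.5), heading=195, 5 segment(s) drawn
Segments drawn: 5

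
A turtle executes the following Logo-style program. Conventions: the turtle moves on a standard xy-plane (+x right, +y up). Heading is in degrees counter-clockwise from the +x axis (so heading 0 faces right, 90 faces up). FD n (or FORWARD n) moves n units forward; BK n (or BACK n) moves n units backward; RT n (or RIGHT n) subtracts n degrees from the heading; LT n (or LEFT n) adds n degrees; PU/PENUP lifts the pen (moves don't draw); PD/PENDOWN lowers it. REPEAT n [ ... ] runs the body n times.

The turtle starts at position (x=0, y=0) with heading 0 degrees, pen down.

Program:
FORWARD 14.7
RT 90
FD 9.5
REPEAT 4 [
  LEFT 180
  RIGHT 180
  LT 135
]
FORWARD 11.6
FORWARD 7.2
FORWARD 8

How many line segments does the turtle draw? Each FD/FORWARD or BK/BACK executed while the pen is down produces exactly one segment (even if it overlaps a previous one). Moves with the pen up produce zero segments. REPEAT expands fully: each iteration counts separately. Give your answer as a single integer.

Executing turtle program step by step:
Start: pos=(0,0), heading=0, pen down
FD 14.7: (0,0) -> (14.7,0) [heading=0, draw]
RT 90: heading 0 -> 270
FD 9.5: (14.7,0) -> (14.7,-9.5) [heading=270, draw]
REPEAT 4 [
  -- iteration 1/4 --
  LT 180: heading 270 -> 90
  RT 180: heading 90 -> 270
  LT 135: heading 270 -> 45
  -- iteration 2/4 --
  LT 180: heading 45 -> 225
  RT 180: heading 225 -> 45
  LT 135: heading 45 -> 180
  -- iteration 3/4 --
  LT 180: heading 180 -> 0
  RT 180: heading 0 -> 180
  LT 135: heading 180 -> 315
  -- iteration 4/4 --
  LT 180: heading 315 -> 135
  RT 180: heading 135 -> 315
  LT 135: heading 315 -> 90
]
FD 11.6: (14.7,-9.5) -> (14.7,2.1) [heading=90, draw]
FD 7.2: (14.7,2.1) -> (14.7,9.3) [heading=90, draw]
FD 8: (14.7,9.3) -> (14.7,17.3) [heading=90, draw]
Final: pos=(14.7,17.3), heading=90, 5 segment(s) drawn
Segments drawn: 5

Answer: 5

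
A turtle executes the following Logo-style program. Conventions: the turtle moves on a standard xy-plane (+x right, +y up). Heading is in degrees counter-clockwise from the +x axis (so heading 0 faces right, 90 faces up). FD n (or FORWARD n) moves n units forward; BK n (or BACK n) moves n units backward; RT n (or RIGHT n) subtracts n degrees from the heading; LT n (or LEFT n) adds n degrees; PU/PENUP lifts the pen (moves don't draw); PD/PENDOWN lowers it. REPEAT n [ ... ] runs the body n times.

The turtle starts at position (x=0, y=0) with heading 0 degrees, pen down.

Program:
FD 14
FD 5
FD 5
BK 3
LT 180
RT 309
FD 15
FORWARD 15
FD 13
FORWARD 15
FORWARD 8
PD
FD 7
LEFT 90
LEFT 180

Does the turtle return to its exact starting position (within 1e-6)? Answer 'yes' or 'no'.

Executing turtle program step by step:
Start: pos=(0,0), heading=0, pen down
FD 14: (0,0) -> (14,0) [heading=0, draw]
FD 5: (14,0) -> (19,0) [heading=0, draw]
FD 5: (19,0) -> (24,0) [heading=0, draw]
BK 3: (24,0) -> (21,0) [heading=0, draw]
LT 180: heading 0 -> 180
RT 309: heading 180 -> 231
FD 15: (21,0) -> (11.56,-11.657) [heading=231, draw]
FD 15: (11.56,-11.657) -> (2.12,-23.314) [heading=231, draw]
FD 13: (2.12,-23.314) -> (-6.061,-33.417) [heading=231, draw]
FD 15: (-6.061,-33.417) -> (-15.501,-45.074) [heading=231, draw]
FD 8: (-15.501,-45.074) -> (-20.535,-51.292) [heading=231, draw]
PD: pen down
FD 7: (-20.535,-51.292) -> (-24.94,-56.732) [heading=231, draw]
LT 90: heading 231 -> 321
LT 180: heading 321 -> 141
Final: pos=(-24.94,-56.732), heading=141, 10 segment(s) drawn

Start position: (0, 0)
Final position: (-24.94, -56.732)
Distance = 61.972; >= 1e-6 -> NOT closed

Answer: no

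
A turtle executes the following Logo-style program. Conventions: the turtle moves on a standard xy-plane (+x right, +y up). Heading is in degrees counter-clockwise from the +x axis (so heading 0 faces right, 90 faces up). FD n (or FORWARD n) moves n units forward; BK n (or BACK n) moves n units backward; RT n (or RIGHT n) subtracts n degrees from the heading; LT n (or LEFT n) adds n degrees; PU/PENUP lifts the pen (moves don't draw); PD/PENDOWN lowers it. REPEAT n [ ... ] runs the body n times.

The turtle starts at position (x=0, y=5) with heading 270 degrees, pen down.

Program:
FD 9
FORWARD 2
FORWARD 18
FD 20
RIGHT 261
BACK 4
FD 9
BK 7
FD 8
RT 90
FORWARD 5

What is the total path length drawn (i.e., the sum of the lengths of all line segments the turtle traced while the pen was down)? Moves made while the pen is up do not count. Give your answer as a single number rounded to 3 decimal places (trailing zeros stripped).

Executing turtle program step by step:
Start: pos=(0,5), heading=270, pen down
FD 9: (0,5) -> (0,-4) [heading=270, draw]
FD 2: (0,-4) -> (0,-6) [heading=270, draw]
FD 18: (0,-6) -> (0,-24) [heading=270, draw]
FD 20: (0,-24) -> (0,-44) [heading=270, draw]
RT 261: heading 270 -> 9
BK 4: (0,-44) -> (-3.951,-44.626) [heading=9, draw]
FD 9: (-3.951,-44.626) -> (4.938,-43.218) [heading=9, draw]
BK 7: (4.938,-43.218) -> (-1.975,-44.313) [heading=9, draw]
FD 8: (-1.975,-44.313) -> (5.926,-43.061) [heading=9, draw]
RT 90: heading 9 -> 279
FD 5: (5.926,-43.061) -> (6.708,-48) [heading=279, draw]
Final: pos=(6.708,-48), heading=279, 9 segment(s) drawn

Segment lengths:
  seg 1: (0,5) -> (0,-4), length = 9
  seg 2: (0,-4) -> (0,-6), length = 2
  seg 3: (0,-6) -> (0,-24), length = 18
  seg 4: (0,-24) -> (0,-44), length = 20
  seg 5: (0,-44) -> (-3.951,-44.626), length = 4
  seg 6: (-3.951,-44.626) -> (4.938,-43.218), length = 9
  seg 7: (4.938,-43.218) -> (-1.975,-44.313), length = 7
  seg 8: (-1.975,-44.313) -> (5.926,-43.061), length = 8
  seg 9: (5.926,-43.061) -> (6.708,-48), length = 5
Total = 82

Answer: 82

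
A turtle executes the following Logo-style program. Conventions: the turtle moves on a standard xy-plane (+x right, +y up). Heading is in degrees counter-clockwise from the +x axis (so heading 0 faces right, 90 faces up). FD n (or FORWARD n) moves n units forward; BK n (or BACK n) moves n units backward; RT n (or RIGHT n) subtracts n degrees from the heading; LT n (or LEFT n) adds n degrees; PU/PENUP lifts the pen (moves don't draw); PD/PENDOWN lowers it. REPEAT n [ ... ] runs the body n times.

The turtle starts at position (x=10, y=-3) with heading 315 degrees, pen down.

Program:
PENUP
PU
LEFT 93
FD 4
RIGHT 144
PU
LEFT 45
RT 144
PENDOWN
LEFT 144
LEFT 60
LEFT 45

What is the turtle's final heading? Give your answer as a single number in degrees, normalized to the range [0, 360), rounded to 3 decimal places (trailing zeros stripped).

Executing turtle program step by step:
Start: pos=(10,-3), heading=315, pen down
PU: pen up
PU: pen up
LT 93: heading 315 -> 48
FD 4: (10,-3) -> (12.677,-0.027) [heading=48, move]
RT 144: heading 48 -> 264
PU: pen up
LT 45: heading 264 -> 309
RT 144: heading 309 -> 165
PD: pen down
LT 144: heading 165 -> 309
LT 60: heading 309 -> 9
LT 45: heading 9 -> 54
Final: pos=(12.677,-0.027), heading=54, 0 segment(s) drawn

Answer: 54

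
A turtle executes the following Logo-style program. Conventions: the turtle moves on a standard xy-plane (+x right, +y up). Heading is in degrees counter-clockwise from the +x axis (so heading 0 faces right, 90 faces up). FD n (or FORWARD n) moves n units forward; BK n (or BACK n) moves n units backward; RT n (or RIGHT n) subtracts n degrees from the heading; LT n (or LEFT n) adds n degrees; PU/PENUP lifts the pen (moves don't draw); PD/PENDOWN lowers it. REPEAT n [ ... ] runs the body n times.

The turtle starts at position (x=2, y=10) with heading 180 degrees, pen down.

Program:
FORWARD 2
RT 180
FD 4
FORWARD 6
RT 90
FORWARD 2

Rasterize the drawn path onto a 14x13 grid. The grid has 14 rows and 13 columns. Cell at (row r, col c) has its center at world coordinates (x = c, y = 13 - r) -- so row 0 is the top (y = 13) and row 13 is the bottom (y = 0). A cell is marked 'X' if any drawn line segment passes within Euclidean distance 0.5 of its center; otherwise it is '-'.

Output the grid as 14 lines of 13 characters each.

Answer: -------------
-------------
-------------
XXXXXXXXXXX--
----------X--
----------X--
-------------
-------------
-------------
-------------
-------------
-------------
-------------
-------------

Derivation:
Segment 0: (2,10) -> (0,10)
Segment 1: (0,10) -> (4,10)
Segment 2: (4,10) -> (10,10)
Segment 3: (10,10) -> (10,8)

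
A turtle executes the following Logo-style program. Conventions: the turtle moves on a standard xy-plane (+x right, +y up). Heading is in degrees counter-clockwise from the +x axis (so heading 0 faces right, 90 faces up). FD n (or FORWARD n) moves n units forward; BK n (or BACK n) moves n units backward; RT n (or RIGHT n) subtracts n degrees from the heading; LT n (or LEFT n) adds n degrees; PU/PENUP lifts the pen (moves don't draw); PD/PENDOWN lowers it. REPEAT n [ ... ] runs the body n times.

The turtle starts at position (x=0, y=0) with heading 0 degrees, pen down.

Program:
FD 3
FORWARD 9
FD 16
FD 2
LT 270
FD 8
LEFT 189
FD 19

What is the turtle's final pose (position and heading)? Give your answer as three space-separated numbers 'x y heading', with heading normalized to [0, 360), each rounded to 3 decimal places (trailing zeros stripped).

Executing turtle program step by step:
Start: pos=(0,0), heading=0, pen down
FD 3: (0,0) -> (3,0) [heading=0, draw]
FD 9: (3,0) -> (12,0) [heading=0, draw]
FD 16: (12,0) -> (28,0) [heading=0, draw]
FD 2: (28,0) -> (30,0) [heading=0, draw]
LT 270: heading 0 -> 270
FD 8: (30,0) -> (30,-8) [heading=270, draw]
LT 189: heading 270 -> 99
FD 19: (30,-8) -> (27.028,10.766) [heading=99, draw]
Final: pos=(27.028,10.766), heading=99, 6 segment(s) drawn

Answer: 27.028 10.766 99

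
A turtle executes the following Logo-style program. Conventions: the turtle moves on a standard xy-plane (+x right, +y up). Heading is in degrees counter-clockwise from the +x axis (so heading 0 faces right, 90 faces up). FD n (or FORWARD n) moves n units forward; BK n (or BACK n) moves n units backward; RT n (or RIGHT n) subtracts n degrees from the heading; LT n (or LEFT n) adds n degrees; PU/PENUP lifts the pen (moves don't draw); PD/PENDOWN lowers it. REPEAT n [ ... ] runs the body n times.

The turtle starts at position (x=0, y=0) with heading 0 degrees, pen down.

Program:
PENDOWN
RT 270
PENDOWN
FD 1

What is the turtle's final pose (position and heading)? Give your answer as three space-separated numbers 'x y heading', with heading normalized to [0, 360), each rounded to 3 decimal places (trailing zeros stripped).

Executing turtle program step by step:
Start: pos=(0,0), heading=0, pen down
PD: pen down
RT 270: heading 0 -> 90
PD: pen down
FD 1: (0,0) -> (0,1) [heading=90, draw]
Final: pos=(0,1), heading=90, 1 segment(s) drawn

Answer: 0 1 90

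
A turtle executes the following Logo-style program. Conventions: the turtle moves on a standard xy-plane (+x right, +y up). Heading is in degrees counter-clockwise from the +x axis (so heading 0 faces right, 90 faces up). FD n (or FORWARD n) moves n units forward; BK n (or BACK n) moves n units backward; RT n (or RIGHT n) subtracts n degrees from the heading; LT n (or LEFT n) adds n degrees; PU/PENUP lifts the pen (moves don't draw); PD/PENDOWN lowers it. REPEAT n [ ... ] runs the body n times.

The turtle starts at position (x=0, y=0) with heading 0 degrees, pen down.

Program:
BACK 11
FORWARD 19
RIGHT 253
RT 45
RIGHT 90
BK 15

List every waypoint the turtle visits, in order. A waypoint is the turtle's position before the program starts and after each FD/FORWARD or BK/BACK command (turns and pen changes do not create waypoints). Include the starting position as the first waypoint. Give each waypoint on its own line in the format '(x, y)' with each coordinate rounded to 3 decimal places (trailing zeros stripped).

Executing turtle program step by step:
Start: pos=(0,0), heading=0, pen down
BK 11: (0,0) -> (-11,0) [heading=0, draw]
FD 19: (-11,0) -> (8,0) [heading=0, draw]
RT 253: heading 0 -> 107
RT 45: heading 107 -> 62
RT 90: heading 62 -> 332
BK 15: (8,0) -> (-5.244,7.042) [heading=332, draw]
Final: pos=(-5.244,7.042), heading=332, 3 segment(s) drawn
Waypoints (4 total):
(0, 0)
(-11, 0)
(8, 0)
(-5.244, 7.042)

Answer: (0, 0)
(-11, 0)
(8, 0)
(-5.244, 7.042)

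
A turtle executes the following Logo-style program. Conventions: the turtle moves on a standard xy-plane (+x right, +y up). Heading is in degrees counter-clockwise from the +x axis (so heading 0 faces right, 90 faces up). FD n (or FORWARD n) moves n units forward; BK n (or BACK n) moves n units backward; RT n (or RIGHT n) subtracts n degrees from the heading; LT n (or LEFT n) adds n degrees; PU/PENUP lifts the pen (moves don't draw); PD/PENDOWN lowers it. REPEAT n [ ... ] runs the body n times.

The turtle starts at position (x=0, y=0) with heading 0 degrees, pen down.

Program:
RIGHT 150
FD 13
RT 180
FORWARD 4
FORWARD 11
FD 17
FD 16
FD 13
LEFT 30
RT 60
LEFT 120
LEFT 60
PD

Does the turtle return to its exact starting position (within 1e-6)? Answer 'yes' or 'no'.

Executing turtle program step by step:
Start: pos=(0,0), heading=0, pen down
RT 150: heading 0 -> 210
FD 13: (0,0) -> (-11.258,-6.5) [heading=210, draw]
RT 180: heading 210 -> 30
FD 4: (-11.258,-6.5) -> (-7.794,-4.5) [heading=30, draw]
FD 11: (-7.794,-4.5) -> (1.732,1) [heading=30, draw]
FD 17: (1.732,1) -> (16.454,9.5) [heading=30, draw]
FD 16: (16.454,9.5) -> (30.311,17.5) [heading=30, draw]
FD 13: (30.311,17.5) -> (41.569,24) [heading=30, draw]
LT 30: heading 30 -> 60
RT 60: heading 60 -> 0
LT 120: heading 0 -> 120
LT 60: heading 120 -> 180
PD: pen down
Final: pos=(41.569,24), heading=180, 6 segment(s) drawn

Start position: (0, 0)
Final position: (41.569, 24)
Distance = 48; >= 1e-6 -> NOT closed

Answer: no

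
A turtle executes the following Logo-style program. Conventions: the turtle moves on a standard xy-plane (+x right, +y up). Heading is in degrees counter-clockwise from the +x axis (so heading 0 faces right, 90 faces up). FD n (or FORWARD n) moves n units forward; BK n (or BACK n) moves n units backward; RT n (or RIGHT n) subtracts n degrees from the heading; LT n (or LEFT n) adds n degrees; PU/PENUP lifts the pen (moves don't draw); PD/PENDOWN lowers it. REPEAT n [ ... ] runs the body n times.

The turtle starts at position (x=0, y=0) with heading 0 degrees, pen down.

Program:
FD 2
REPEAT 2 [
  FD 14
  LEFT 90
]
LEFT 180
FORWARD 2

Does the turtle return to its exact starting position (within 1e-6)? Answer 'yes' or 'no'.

Answer: no

Derivation:
Executing turtle program step by step:
Start: pos=(0,0), heading=0, pen down
FD 2: (0,0) -> (2,0) [heading=0, draw]
REPEAT 2 [
  -- iteration 1/2 --
  FD 14: (2,0) -> (16,0) [heading=0, draw]
  LT 90: heading 0 -> 90
  -- iteration 2/2 --
  FD 14: (16,0) -> (16,14) [heading=90, draw]
  LT 90: heading 90 -> 180
]
LT 180: heading 180 -> 0
FD 2: (16,14) -> (18,14) [heading=0, draw]
Final: pos=(18,14), heading=0, 4 segment(s) drawn

Start position: (0, 0)
Final position: (18, 14)
Distance = 22.804; >= 1e-6 -> NOT closed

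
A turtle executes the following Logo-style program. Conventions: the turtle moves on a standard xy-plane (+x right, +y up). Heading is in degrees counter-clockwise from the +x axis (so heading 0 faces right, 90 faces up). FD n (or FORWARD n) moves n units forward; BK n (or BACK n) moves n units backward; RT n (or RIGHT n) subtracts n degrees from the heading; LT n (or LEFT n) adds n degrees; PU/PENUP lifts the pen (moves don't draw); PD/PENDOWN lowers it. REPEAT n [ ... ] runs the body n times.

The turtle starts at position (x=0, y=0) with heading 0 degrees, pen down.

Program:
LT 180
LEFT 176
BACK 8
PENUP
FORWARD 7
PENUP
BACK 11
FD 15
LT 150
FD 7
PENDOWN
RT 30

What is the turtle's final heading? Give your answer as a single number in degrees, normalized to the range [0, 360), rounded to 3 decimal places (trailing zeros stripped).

Answer: 116

Derivation:
Executing turtle program step by step:
Start: pos=(0,0), heading=0, pen down
LT 180: heading 0 -> 180
LT 176: heading 180 -> 356
BK 8: (0,0) -> (-7.981,0.558) [heading=356, draw]
PU: pen up
FD 7: (-7.981,0.558) -> (-0.998,0.07) [heading=356, move]
PU: pen up
BK 11: (-0.998,0.07) -> (-11.971,0.837) [heading=356, move]
FD 15: (-11.971,0.837) -> (2.993,-0.209) [heading=356, move]
LT 150: heading 356 -> 146
FD 7: (2.993,-0.209) -> (-2.811,3.705) [heading=146, move]
PD: pen down
RT 30: heading 146 -> 116
Final: pos=(-2.811,3.705), heading=116, 1 segment(s) drawn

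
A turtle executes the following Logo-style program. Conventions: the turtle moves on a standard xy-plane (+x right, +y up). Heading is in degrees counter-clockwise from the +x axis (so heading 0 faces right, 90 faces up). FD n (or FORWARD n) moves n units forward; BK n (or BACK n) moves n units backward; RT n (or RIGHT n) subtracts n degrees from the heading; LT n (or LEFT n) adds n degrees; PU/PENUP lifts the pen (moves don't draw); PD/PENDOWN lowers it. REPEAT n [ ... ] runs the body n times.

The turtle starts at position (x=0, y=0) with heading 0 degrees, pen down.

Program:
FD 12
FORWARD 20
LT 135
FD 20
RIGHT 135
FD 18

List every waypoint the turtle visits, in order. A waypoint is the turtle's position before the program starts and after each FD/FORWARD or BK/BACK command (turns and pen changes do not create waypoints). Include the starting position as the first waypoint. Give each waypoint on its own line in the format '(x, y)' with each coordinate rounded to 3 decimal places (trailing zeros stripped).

Answer: (0, 0)
(12, 0)
(32, 0)
(17.858, 14.142)
(35.858, 14.142)

Derivation:
Executing turtle program step by step:
Start: pos=(0,0), heading=0, pen down
FD 12: (0,0) -> (12,0) [heading=0, draw]
FD 20: (12,0) -> (32,0) [heading=0, draw]
LT 135: heading 0 -> 135
FD 20: (32,0) -> (17.858,14.142) [heading=135, draw]
RT 135: heading 135 -> 0
FD 18: (17.858,14.142) -> (35.858,14.142) [heading=0, draw]
Final: pos=(35.858,14.142), heading=0, 4 segment(s) drawn
Waypoints (5 total):
(0, 0)
(12, 0)
(32, 0)
(17.858, 14.142)
(35.858, 14.142)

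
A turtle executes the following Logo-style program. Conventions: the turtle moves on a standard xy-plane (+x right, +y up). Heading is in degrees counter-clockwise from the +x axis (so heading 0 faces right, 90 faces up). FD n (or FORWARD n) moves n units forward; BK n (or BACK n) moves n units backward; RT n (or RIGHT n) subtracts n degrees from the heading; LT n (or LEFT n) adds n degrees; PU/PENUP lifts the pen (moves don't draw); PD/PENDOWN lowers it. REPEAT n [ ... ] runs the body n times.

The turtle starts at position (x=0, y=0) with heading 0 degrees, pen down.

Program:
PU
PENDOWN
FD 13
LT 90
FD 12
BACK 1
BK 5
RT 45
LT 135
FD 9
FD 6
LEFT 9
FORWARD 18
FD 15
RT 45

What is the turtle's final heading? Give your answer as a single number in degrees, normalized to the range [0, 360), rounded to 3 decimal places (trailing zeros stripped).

Answer: 144

Derivation:
Executing turtle program step by step:
Start: pos=(0,0), heading=0, pen down
PU: pen up
PD: pen down
FD 13: (0,0) -> (13,0) [heading=0, draw]
LT 90: heading 0 -> 90
FD 12: (13,0) -> (13,12) [heading=90, draw]
BK 1: (13,12) -> (13,11) [heading=90, draw]
BK 5: (13,11) -> (13,6) [heading=90, draw]
RT 45: heading 90 -> 45
LT 135: heading 45 -> 180
FD 9: (13,6) -> (4,6) [heading=180, draw]
FD 6: (4,6) -> (-2,6) [heading=180, draw]
LT 9: heading 180 -> 189
FD 18: (-2,6) -> (-19.778,3.184) [heading=189, draw]
FD 15: (-19.778,3.184) -> (-34.594,0.838) [heading=189, draw]
RT 45: heading 189 -> 144
Final: pos=(-34.594,0.838), heading=144, 8 segment(s) drawn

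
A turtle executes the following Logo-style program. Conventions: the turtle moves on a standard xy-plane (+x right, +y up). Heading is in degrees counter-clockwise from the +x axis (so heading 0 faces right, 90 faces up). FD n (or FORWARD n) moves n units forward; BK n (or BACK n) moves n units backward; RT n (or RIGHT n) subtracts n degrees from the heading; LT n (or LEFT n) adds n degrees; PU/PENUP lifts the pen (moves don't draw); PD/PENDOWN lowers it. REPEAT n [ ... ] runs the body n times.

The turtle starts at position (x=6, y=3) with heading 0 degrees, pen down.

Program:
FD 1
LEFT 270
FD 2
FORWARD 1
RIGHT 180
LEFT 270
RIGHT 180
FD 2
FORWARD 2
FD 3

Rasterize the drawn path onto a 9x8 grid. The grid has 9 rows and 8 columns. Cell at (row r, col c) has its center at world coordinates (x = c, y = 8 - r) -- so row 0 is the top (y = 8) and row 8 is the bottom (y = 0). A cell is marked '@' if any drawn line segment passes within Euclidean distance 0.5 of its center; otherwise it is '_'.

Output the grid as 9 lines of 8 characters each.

Segment 0: (6,3) -> (7,3)
Segment 1: (7,3) -> (7,1)
Segment 2: (7,1) -> (7,0)
Segment 3: (7,0) -> (5,0)
Segment 4: (5,0) -> (3,0)
Segment 5: (3,0) -> (0,0)

Answer: ________
________
________
________
________
______@@
_______@
_______@
@@@@@@@@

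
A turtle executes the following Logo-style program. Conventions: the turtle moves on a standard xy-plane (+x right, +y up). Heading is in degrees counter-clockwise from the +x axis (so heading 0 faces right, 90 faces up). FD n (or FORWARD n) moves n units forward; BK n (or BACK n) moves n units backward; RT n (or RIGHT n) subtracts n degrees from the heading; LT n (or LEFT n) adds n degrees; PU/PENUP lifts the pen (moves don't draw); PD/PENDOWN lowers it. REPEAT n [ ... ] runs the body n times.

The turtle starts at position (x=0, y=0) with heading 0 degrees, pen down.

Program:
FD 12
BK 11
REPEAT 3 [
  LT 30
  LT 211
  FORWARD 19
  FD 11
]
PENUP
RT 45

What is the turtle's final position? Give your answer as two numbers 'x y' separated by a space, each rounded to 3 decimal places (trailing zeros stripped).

Executing turtle program step by step:
Start: pos=(0,0), heading=0, pen down
FD 12: (0,0) -> (12,0) [heading=0, draw]
BK 11: (12,0) -> (1,0) [heading=0, draw]
REPEAT 3 [
  -- iteration 1/3 --
  LT 30: heading 0 -> 30
  LT 211: heading 30 -> 241
  FD 19: (1,0) -> (-8.211,-16.618) [heading=241, draw]
  FD 11: (-8.211,-16.618) -> (-13.544,-26.239) [heading=241, draw]
  -- iteration 2/3 --
  LT 30: heading 241 -> 271
  LT 211: heading 271 -> 122
  FD 19: (-13.544,-26.239) -> (-23.613,-10.126) [heading=122, draw]
  FD 11: (-23.613,-10.126) -> (-29.442,-0.797) [heading=122, draw]
  -- iteration 3/3 --
  LT 30: heading 122 -> 152
  LT 211: heading 152 -> 3
  FD 19: (-29.442,-0.797) -> (-10.468,0.197) [heading=3, draw]
  FD 11: (-10.468,0.197) -> (0.517,0.773) [heading=3, draw]
]
PU: pen up
RT 45: heading 3 -> 318
Final: pos=(0.517,0.773), heading=318, 8 segment(s) drawn

Answer: 0.517 0.773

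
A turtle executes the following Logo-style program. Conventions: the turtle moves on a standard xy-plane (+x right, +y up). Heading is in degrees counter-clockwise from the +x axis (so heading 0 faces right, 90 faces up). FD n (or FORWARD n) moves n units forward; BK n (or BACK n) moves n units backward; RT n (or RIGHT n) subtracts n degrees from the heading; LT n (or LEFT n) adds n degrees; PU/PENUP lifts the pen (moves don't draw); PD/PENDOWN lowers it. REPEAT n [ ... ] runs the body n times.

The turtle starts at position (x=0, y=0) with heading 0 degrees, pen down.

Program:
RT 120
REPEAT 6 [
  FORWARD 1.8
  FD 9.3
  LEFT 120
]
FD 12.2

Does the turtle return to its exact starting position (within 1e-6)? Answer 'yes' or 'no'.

Answer: no

Derivation:
Executing turtle program step by step:
Start: pos=(0,0), heading=0, pen down
RT 120: heading 0 -> 240
REPEAT 6 [
  -- iteration 1/6 --
  FD 1.8: (0,0) -> (-0.9,-1.559) [heading=240, draw]
  FD 9.3: (-0.9,-1.559) -> (-5.55,-9.613) [heading=240, draw]
  LT 120: heading 240 -> 0
  -- iteration 2/6 --
  FD 1.8: (-5.55,-9.613) -> (-3.75,-9.613) [heading=0, draw]
  FD 9.3: (-3.75,-9.613) -> (5.55,-9.613) [heading=0, draw]
  LT 120: heading 0 -> 120
  -- iteration 3/6 --
  FD 1.8: (5.55,-9.613) -> (4.65,-8.054) [heading=120, draw]
  FD 9.3: (4.65,-8.054) -> (0,0) [heading=120, draw]
  LT 120: heading 120 -> 240
  -- iteration 4/6 --
  FD 1.8: (0,0) -> (-0.9,-1.559) [heading=240, draw]
  FD 9.3: (-0.9,-1.559) -> (-5.55,-9.613) [heading=240, draw]
  LT 120: heading 240 -> 0
  -- iteration 5/6 --
  FD 1.8: (-5.55,-9.613) -> (-3.75,-9.613) [heading=0, draw]
  FD 9.3: (-3.75,-9.613) -> (5.55,-9.613) [heading=0, draw]
  LT 120: heading 0 -> 120
  -- iteration 6/6 --
  FD 1.8: (5.55,-9.613) -> (4.65,-8.054) [heading=120, draw]
  FD 9.3: (4.65,-8.054) -> (0,0) [heading=120, draw]
  LT 120: heading 120 -> 240
]
FD 12.2: (0,0) -> (-6.1,-10.566) [heading=240, draw]
Final: pos=(-6.1,-10.566), heading=240, 13 segment(s) drawn

Start position: (0, 0)
Final position: (-6.1, -10.566)
Distance = 12.2; >= 1e-6 -> NOT closed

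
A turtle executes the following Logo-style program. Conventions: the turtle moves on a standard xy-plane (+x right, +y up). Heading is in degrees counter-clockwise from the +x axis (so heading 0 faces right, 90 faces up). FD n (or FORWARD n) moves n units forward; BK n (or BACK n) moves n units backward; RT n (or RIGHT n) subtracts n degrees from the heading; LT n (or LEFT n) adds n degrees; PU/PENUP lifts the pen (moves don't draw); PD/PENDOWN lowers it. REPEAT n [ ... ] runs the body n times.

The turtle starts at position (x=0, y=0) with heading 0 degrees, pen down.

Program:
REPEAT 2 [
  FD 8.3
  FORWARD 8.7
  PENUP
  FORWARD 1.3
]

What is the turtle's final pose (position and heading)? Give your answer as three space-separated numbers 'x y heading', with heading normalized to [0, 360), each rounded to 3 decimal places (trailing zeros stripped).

Answer: 36.6 0 0

Derivation:
Executing turtle program step by step:
Start: pos=(0,0), heading=0, pen down
REPEAT 2 [
  -- iteration 1/2 --
  FD 8.3: (0,0) -> (8.3,0) [heading=0, draw]
  FD 8.7: (8.3,0) -> (17,0) [heading=0, draw]
  PU: pen up
  FD 1.3: (17,0) -> (18.3,0) [heading=0, move]
  -- iteration 2/2 --
  FD 8.3: (18.3,0) -> (26.6,0) [heading=0, move]
  FD 8.7: (26.6,0) -> (35.3,0) [heading=0, move]
  PU: pen up
  FD 1.3: (35.3,0) -> (36.6,0) [heading=0, move]
]
Final: pos=(36.6,0), heading=0, 2 segment(s) drawn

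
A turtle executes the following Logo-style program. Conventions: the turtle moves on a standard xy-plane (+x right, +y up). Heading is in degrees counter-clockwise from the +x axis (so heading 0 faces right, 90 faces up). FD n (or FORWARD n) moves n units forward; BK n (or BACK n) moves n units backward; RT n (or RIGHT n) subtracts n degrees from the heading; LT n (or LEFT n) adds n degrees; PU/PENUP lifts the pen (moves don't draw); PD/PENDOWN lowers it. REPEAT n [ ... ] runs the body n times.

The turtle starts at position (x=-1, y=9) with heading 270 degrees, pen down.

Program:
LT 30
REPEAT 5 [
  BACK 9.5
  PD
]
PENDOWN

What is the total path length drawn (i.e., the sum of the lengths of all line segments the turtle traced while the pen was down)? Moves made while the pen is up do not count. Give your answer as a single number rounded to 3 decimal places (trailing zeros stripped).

Executing turtle program step by step:
Start: pos=(-1,9), heading=270, pen down
LT 30: heading 270 -> 300
REPEAT 5 [
  -- iteration 1/5 --
  BK 9.5: (-1,9) -> (-5.75,17.227) [heading=300, draw]
  PD: pen down
  -- iteration 2/5 --
  BK 9.5: (-5.75,17.227) -> (-10.5,25.454) [heading=300, draw]
  PD: pen down
  -- iteration 3/5 --
  BK 9.5: (-10.5,25.454) -> (-15.25,33.682) [heading=300, draw]
  PD: pen down
  -- iteration 4/5 --
  BK 9.5: (-15.25,33.682) -> (-20,41.909) [heading=300, draw]
  PD: pen down
  -- iteration 5/5 --
  BK 9.5: (-20,41.909) -> (-24.75,50.136) [heading=300, draw]
  PD: pen down
]
PD: pen down
Final: pos=(-24.75,50.136), heading=300, 5 segment(s) drawn

Segment lengths:
  seg 1: (-1,9) -> (-5.75,17.227), length = 9.5
  seg 2: (-5.75,17.227) -> (-10.5,25.454), length = 9.5
  seg 3: (-10.5,25.454) -> (-15.25,33.682), length = 9.5
  seg 4: (-15.25,33.682) -> (-20,41.909), length = 9.5
  seg 5: (-20,41.909) -> (-24.75,50.136), length = 9.5
Total = 47.5

Answer: 47.5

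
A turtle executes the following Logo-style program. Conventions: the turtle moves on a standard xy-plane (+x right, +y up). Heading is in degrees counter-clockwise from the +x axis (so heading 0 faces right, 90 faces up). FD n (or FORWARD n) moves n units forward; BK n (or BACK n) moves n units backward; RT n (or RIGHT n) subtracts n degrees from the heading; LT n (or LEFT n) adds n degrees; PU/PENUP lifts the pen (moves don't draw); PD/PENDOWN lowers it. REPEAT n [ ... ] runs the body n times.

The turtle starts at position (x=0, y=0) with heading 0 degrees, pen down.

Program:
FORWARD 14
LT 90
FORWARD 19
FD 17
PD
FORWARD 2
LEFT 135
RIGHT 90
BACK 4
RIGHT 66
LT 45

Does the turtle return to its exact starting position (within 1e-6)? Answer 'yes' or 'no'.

Executing turtle program step by step:
Start: pos=(0,0), heading=0, pen down
FD 14: (0,0) -> (14,0) [heading=0, draw]
LT 90: heading 0 -> 90
FD 19: (14,0) -> (14,19) [heading=90, draw]
FD 17: (14,19) -> (14,36) [heading=90, draw]
PD: pen down
FD 2: (14,36) -> (14,38) [heading=90, draw]
LT 135: heading 90 -> 225
RT 90: heading 225 -> 135
BK 4: (14,38) -> (16.828,35.172) [heading=135, draw]
RT 66: heading 135 -> 69
LT 45: heading 69 -> 114
Final: pos=(16.828,35.172), heading=114, 5 segment(s) drawn

Start position: (0, 0)
Final position: (16.828, 35.172)
Distance = 38.99; >= 1e-6 -> NOT closed

Answer: no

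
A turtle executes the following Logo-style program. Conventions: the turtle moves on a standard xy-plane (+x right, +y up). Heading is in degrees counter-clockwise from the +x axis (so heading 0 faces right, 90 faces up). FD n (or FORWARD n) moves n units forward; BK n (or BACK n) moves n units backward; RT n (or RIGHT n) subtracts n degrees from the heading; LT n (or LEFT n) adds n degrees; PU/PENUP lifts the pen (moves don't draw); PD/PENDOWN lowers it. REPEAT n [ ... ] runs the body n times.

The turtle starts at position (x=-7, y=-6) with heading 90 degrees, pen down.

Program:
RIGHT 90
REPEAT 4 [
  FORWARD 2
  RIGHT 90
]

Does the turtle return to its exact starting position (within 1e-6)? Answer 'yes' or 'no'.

Executing turtle program step by step:
Start: pos=(-7,-6), heading=90, pen down
RT 90: heading 90 -> 0
REPEAT 4 [
  -- iteration 1/4 --
  FD 2: (-7,-6) -> (-5,-6) [heading=0, draw]
  RT 90: heading 0 -> 270
  -- iteration 2/4 --
  FD 2: (-5,-6) -> (-5,-8) [heading=270, draw]
  RT 90: heading 270 -> 180
  -- iteration 3/4 --
  FD 2: (-5,-8) -> (-7,-8) [heading=180, draw]
  RT 90: heading 180 -> 90
  -- iteration 4/4 --
  FD 2: (-7,-8) -> (-7,-6) [heading=90, draw]
  RT 90: heading 90 -> 0
]
Final: pos=(-7,-6), heading=0, 4 segment(s) drawn

Start position: (-7, -6)
Final position: (-7, -6)
Distance = 0; < 1e-6 -> CLOSED

Answer: yes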